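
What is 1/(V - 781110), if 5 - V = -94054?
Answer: -1/687051 ≈ -1.4555e-6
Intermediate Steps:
V = 94059 (V = 5 - 1*(-94054) = 5 + 94054 = 94059)
1/(V - 781110) = 1/(94059 - 781110) = 1/(-687051) = -1/687051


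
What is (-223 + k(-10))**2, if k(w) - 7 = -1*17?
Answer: 54289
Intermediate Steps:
k(w) = -10 (k(w) = 7 - 1*17 = 7 - 17 = -10)
(-223 + k(-10))**2 = (-223 - 10)**2 = (-233)**2 = 54289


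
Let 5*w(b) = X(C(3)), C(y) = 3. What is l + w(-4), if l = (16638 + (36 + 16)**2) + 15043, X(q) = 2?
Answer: 171927/5 ≈ 34385.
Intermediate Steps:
w(b) = 2/5 (w(b) = (1/5)*2 = 2/5)
l = 34385 (l = (16638 + 52**2) + 15043 = (16638 + 2704) + 15043 = 19342 + 15043 = 34385)
l + w(-4) = 34385 + 2/5 = 171927/5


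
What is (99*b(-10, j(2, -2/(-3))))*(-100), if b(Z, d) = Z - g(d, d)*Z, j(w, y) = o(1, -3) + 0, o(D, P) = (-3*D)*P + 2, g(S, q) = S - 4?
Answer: -594000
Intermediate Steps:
g(S, q) = -4 + S
o(D, P) = 2 - 3*D*P (o(D, P) = -3*D*P + 2 = 2 - 3*D*P)
j(w, y) = 11 (j(w, y) = (2 - 3*1*(-3)) + 0 = (2 + 9) + 0 = 11 + 0 = 11)
b(Z, d) = Z - Z*(-4 + d) (b(Z, d) = Z - (-4 + d)*Z = Z - Z*(-4 + d))
(99*b(-10, j(2, -2/(-3))))*(-100) = (99*(-10*(5 - 1*11)))*(-100) = (99*(-10*(5 - 11)))*(-100) = (99*(-10*(-6)))*(-100) = (99*60)*(-100) = 5940*(-100) = -594000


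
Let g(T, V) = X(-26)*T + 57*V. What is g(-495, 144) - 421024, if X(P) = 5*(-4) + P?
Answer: -390046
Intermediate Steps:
X(P) = -20 + P
g(T, V) = -46*T + 57*V (g(T, V) = (-20 - 26)*T + 57*V = -46*T + 57*V)
g(-495, 144) - 421024 = (-46*(-495) + 57*144) - 421024 = (22770 + 8208) - 421024 = 30978 - 421024 = -390046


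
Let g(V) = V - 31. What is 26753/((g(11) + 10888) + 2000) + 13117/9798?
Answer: 215457725/63040332 ≈ 3.4178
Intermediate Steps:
g(V) = -31 + V
26753/((g(11) + 10888) + 2000) + 13117/9798 = 26753/(((-31 + 11) + 10888) + 2000) + 13117/9798 = 26753/((-20 + 10888) + 2000) + 13117*(1/9798) = 26753/(10868 + 2000) + 13117/9798 = 26753/12868 + 13117/9798 = 215457725/63040332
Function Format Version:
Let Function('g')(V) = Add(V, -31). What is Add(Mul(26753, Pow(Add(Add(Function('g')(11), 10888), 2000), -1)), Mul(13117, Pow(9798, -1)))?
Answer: Rational(215457725, 63040332) ≈ 3.4178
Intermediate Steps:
Function('g')(V) = Add(-31, V)
Add(Mul(26753, Pow(Add(Add(Function('g')(11), 10888), 2000), -1)), Mul(13117, Pow(9798, -1))) = Add(Mul(26753, Pow(Add(Add(Add(-31, 11), 10888), 2000), -1)), Mul(13117, Pow(9798, -1))) = Add(Mul(26753, Pow(Add(Add(-20, 10888), 2000), -1)), Mul(13117, Rational(1, 9798))) = Add(Mul(26753, Pow(Add(10868, 2000), -1)), Rational(13117, 9798)) = Add(Mul(26753, Pow(12868, -1)), Rational(13117, 9798)) = Add(Mul(26753, Rational(1, 12868)), Rational(13117, 9798)) = Add(Rational(26753, 12868), Rational(13117, 9798)) = Rational(215457725, 63040332)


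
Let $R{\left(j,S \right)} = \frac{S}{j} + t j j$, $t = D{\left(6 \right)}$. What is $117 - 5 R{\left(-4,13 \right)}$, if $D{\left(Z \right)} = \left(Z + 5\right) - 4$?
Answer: $- \frac{1707}{4} \approx -426.75$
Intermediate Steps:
$D{\left(Z \right)} = 1 + Z$ ($D{\left(Z \right)} = \left(5 + Z\right) - 4 = 1 + Z$)
$t = 7$ ($t = 1 + 6 = 7$)
$R{\left(j,S \right)} = 7 j^{2} + \frac{S}{j}$ ($R{\left(j,S \right)} = \frac{S}{j} + 7 j j = \frac{S}{j} + 7 j^{2} = 7 j^{2} + \frac{S}{j}$)
$117 - 5 R{\left(-4,13 \right)} = 117 - 5 \frac{13 + 7 \left(-4\right)^{3}}{-4} = 117 - 5 \left(- \frac{13 + 7 \left(-64\right)}{4}\right) = 117 - 5 \left(- \frac{13 - 448}{4}\right) = 117 - 5 \left(\left(- \frac{1}{4}\right) \left(-435\right)\right) = 117 - \frac{2175}{4} = - \frac{1707}{4}$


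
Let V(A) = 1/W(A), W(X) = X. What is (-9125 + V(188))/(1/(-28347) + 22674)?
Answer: -48629250153/120835096876 ≈ -0.40244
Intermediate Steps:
V(A) = 1/A
(-9125 + V(188))/(1/(-28347) + 22674) = (-9125 + 1/188)/(1/(-28347) + 22674) = (-9125 + 1/188)/(-1/28347 + 22674) = -1715499/(188*642739877/28347) = -1715499/188*28347/642739877 = -48629250153/120835096876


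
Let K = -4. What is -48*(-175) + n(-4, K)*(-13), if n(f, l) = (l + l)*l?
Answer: 7984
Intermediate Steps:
n(f, l) = 2*l**2 (n(f, l) = (2*l)*l = 2*l**2)
-48*(-175) + n(-4, K)*(-13) = -48*(-175) + (2*(-4)**2)*(-13) = 8400 + (2*16)*(-13) = 8400 + 32*(-13) = 8400 - 416 = 7984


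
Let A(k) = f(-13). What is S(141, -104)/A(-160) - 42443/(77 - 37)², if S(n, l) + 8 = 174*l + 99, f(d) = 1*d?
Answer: 2173557/1600 ≈ 1358.5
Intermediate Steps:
f(d) = d
A(k) = -13
S(n, l) = 91 + 174*l (S(n, l) = -8 + (174*l + 99) = -8 + (99 + 174*l) = 91 + 174*l)
S(141, -104)/A(-160) - 42443/(77 - 37)² = (91 + 174*(-104))/(-13) - 42443/(77 - 37)² = (91 - 18096)*(-1/13) - 42443/(40²) = -18005*(-1/13) - 42443/1600 = 1385 - 42443*1/1600 = 1385 - 42443/1600 = 2173557/1600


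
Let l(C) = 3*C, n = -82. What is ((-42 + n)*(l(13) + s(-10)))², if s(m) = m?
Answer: 12931216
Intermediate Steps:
((-42 + n)*(l(13) + s(-10)))² = ((-42 - 82)*(3*13 - 10))² = (-124*(39 - 10))² = (-124*29)² = (-3596)² = 12931216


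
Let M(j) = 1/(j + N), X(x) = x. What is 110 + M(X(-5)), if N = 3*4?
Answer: 771/7 ≈ 110.14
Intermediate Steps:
N = 12
M(j) = 1/(12 + j) (M(j) = 1/(j + 12) = 1/(12 + j))
110 + M(X(-5)) = 110 + 1/(12 - 5) = 110 + 1/7 = 771/7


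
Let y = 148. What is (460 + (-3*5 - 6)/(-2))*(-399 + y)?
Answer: -236191/2 ≈ -1.1810e+5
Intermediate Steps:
(460 + (-3*5 - 6)/(-2))*(-399 + y) = (460 + (-3*5 - 6)/(-2))*(-399 + 148) = (460 - (-15 - 6)/2)*(-251) = (460 - ½*(-21))*(-251) = (460 + 21/2)*(-251) = (941/2)*(-251) = -236191/2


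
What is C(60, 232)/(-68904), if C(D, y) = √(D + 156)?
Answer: -√6/11484 ≈ -0.00021330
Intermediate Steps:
C(D, y) = √(156 + D)
C(60, 232)/(-68904) = √(156 + 60)/(-68904) = √216*(-1/68904) = (6*√6)*(-1/68904) = -√6/11484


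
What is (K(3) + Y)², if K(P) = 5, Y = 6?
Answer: 121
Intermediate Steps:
(K(3) + Y)² = (5 + 6)² = 11² = 121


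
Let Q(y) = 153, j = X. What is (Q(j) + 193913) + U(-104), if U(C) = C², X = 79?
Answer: 204882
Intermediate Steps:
j = 79
(Q(j) + 193913) + U(-104) = (153 + 193913) + (-104)² = 194066 + 10816 = 204882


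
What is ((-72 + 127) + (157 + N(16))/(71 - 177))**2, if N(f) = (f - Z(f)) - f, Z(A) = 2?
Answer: 32205625/11236 ≈ 2866.3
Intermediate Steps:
N(f) = -2 (N(f) = (f - 1*2) - f = (f - 2) - f = (-2 + f) - f = -2)
((-72 + 127) + (157 + N(16))/(71 - 177))**2 = ((-72 + 127) + (157 - 2)/(71 - 177))**2 = (55 + 155/(-106))**2 = (55 + 155*(-1/106))**2 = (55 - 155/106)**2 = (5675/106)**2 = 32205625/11236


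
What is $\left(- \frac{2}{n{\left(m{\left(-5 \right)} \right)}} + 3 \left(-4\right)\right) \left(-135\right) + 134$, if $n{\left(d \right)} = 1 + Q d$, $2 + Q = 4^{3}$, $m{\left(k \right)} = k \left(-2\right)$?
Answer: $\frac{40352}{23} \approx 1754.4$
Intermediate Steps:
$m{\left(k \right)} = - 2 k$
$Q = 62$ ($Q = -2 + 4^{3} = -2 + 64 = 62$)
$n{\left(d \right)} = 1 + 62 d$
$\left(- \frac{2}{n{\left(m{\left(-5 \right)} \right)}} + 3 \left(-4\right)\right) \left(-135\right) + 134 = \left(- \frac{2}{1 + 62 \left(\left(-2\right) \left(-5\right)\right)} + 3 \left(-4\right)\right) \left(-135\right) + 134 = \left(- \frac{2}{1 + 62 \cdot 10} - 12\right) \left(-135\right) + 134 = \left(- \frac{2}{1 + 620} - 12\right) \left(-135\right) + 134 = \left(- \frac{2}{621} - 12\right) \left(-135\right) + 134 = \left(- \frac{7454}{621}\right) \left(-135\right) + 134 = \frac{37270}{23} + 134 = \frac{40352}{23}$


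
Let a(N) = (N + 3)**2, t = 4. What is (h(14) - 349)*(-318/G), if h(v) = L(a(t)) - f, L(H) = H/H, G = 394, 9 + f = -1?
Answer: 53742/197 ≈ 272.80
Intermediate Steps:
f = -10 (f = -9 - 1 = -10)
a(N) = (3 + N)**2
L(H) = 1
h(v) = 11 (h(v) = 1 - 1*(-10) = 1 + 10 = 11)
(h(14) - 349)*(-318/G) = (11 - 349)*(-318/394) = -(-107484)/394 = -338*(-159/197) = 53742/197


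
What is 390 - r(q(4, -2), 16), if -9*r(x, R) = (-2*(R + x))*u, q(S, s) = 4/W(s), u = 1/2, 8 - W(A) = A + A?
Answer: 10481/27 ≈ 388.19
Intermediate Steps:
W(A) = 8 - 2*A (W(A) = 8 - (A + A) = 8 - 2*A)
u = ½ ≈ 0.50000
q(S, s) = 4/(8 - 2*s)
r(x, R) = R/9 + x/9 (r(x, R) = -(-2*(R + x))/(9*2) = -(-2*R - 2*x)/(9*2) = -(-R - x)/9 = R/9 + x/9)
390 - r(q(4, -2), 16) = 390 - ((⅑)*16 + (-2/(-4 - 2))/9) = 390 - (16/9 + (-2/(-6))/9) = 390 - (16/9 + (-2*(-⅙))/9) = 390 - (16/9 + (⅑)*(⅓)) = 390 - (16/9 + 1/27) = 390 - 1*49/27 = 390 - 49/27 = 10481/27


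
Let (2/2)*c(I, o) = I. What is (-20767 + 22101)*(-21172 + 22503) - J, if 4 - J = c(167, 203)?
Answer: 1775717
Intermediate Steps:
c(I, o) = I
J = -163 (J = 4 - 1*167 = 4 - 167 = -163)
(-20767 + 22101)*(-21172 + 22503) - J = (-20767 + 22101)*(-21172 + 22503) - 1*(-163) = 1334*1331 + 163 = 1775554 + 163 = 1775717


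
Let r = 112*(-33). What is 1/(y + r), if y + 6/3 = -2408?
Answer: -1/6106 ≈ -0.00016377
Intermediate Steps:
y = -2410 (y = -2 - 2408 = -2410)
r = -3696
1/(y + r) = 1/(-2410 - 3696) = 1/(-6106) = -1/6106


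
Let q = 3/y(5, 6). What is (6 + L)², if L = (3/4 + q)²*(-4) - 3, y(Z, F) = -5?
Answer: 84681/10000 ≈ 8.4681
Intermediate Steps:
q = -⅗ (q = 3/(-5) = 3*(-⅕) = -⅗ ≈ -0.60000)
L = -309/100 (L = (3/4 - ⅗)²*(-4) - 3 = (3*(¼) - ⅗)²*(-4) - 3 = (¾ - ⅗)²*(-4) - 3 = (3/20)²*(-4) - 3 = (9/400)*(-4) - 3 = -9/100 - 3 = -309/100 ≈ -3.0900)
(6 + L)² = (6 - 309/100)² = (291/100)² = 84681/10000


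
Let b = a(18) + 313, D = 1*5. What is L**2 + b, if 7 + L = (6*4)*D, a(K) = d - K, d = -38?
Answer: 13026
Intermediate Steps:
D = 5
a(K) = -38 - K
L = 113 (L = -7 + (6*4)*5 = -7 + 24*5 = -7 + 120 = 113)
b = 257 (b = (-38 - 1*18) + 313 = (-38 - 18) + 313 = -56 + 313 = 257)
L**2 + b = 113**2 + 257 = 12769 + 257 = 13026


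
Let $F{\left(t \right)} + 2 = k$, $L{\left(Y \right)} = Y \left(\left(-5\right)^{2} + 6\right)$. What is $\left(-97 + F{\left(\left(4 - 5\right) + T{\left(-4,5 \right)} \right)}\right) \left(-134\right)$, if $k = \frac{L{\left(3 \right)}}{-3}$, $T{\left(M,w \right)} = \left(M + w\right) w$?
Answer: $17420$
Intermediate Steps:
$L{\left(Y \right)} = 31 Y$ ($L{\left(Y \right)} = Y \left(25 + 6\right) = Y 31 = 31 Y$)
$T{\left(M,w \right)} = w \left(M + w\right)$
$k = -31$ ($k = \frac{31 \cdot 3}{-3} = 93 \left(- \frac{1}{3}\right) = -31$)
$F{\left(t \right)} = -33$ ($F{\left(t \right)} = -2 - 31 = -33$)
$\left(-97 + F{\left(\left(4 - 5\right) + T{\left(-4,5 \right)} \right)}\right) \left(-134\right) = \left(-97 - 33\right) \left(-134\right) = \left(-130\right) \left(-134\right) = 17420$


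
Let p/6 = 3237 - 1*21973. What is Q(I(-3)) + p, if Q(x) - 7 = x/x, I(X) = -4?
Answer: -112408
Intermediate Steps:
p = -112416 (p = 6*(3237 - 1*21973) = 6*(3237 - 21973) = 6*(-18736) = -112416)
Q(x) = 8 (Q(x) = 7 + x/x = 7 + 1 = 8)
Q(I(-3)) + p = 8 - 112416 = -112408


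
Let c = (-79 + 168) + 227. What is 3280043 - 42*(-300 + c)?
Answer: 3279371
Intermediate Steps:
c = 316 (c = 89 + 227 = 316)
3280043 - 42*(-300 + c) = 3280043 - 42*(-300 + 316) = 3280043 - 42*16 = 3280043 - 1*672 = 3280043 - 672 = 3279371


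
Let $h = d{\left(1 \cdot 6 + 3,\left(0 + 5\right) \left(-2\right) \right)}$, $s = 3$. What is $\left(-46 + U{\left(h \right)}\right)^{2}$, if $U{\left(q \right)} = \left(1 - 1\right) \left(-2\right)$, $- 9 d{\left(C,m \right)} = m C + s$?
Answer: $2116$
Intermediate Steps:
$d{\left(C,m \right)} = - \frac{1}{3} - \frac{C m}{9}$ ($d{\left(C,m \right)} = - \frac{m C + 3}{9} = - \frac{C m + 3}{9} = - \frac{3 + C m}{9} = - \frac{1}{3} - \frac{C m}{9}$)
$h = \frac{29}{3}$ ($h = - \frac{1}{3} - \frac{\left(1 \cdot 6 + 3\right) \left(0 + 5\right) \left(-2\right)}{9} = - \frac{1}{3} - \frac{\left(6 + 3\right) 5 \left(-2\right)}{9} = - \frac{1}{3} - 1 \left(-10\right) = - \frac{1}{3} + 10 = \frac{29}{3} \approx 9.6667$)
$U{\left(q \right)} = 0$ ($U{\left(q \right)} = 0 \left(-2\right) = 0$)
$\left(-46 + U{\left(h \right)}\right)^{2} = \left(-46 + 0\right)^{2} = \left(-46\right)^{2} = 2116$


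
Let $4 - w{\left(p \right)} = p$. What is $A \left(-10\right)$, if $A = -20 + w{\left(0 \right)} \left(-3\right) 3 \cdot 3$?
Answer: $1280$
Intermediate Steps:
$w{\left(p \right)} = 4 - p$
$A = -128$ ($A = -20 + \left(4 - 0\right) \left(-3\right) 3 \cdot 3 = -20 + \left(4 + 0\right) \left(\left(-9\right) 3\right) = -20 + 4 \left(-27\right) = -20 - 108 = -128$)
$A \left(-10\right) = \left(-128\right) \left(-10\right) = 1280$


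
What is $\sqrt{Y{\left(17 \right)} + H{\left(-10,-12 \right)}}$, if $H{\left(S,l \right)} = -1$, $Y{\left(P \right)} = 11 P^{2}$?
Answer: $\sqrt{3178} \approx 56.374$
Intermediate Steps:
$\sqrt{Y{\left(17 \right)} + H{\left(-10,-12 \right)}} = \sqrt{11 \cdot 17^{2} - 1} = \sqrt{11 \cdot 289 - 1} = \sqrt{3179 - 1} = \sqrt{3178}$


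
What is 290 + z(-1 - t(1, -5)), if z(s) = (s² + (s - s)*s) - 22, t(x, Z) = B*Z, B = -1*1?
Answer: 304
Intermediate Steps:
B = -1
t(x, Z) = -Z
z(s) = -22 + s² (z(s) = (s² + 0*s) - 22 = (s² + 0) - 22 = s² - 22 = -22 + s²)
290 + z(-1 - t(1, -5)) = 290 + (-22 + (-1 - (-1)*(-5))²) = 290 + (-22 + (-1 - 1*5)²) = 290 + (-22 + (-1 - 5)²) = 290 + (-22 + (-6)²) = 290 + (-22 + 36) = 290 + 14 = 304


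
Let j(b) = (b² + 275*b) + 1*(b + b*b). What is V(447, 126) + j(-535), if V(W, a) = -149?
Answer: 424641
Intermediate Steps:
j(b) = 2*b² + 276*b (j(b) = (b² + 275*b) + 1*(b + b²) = (b² + 275*b) + (b + b²) = 2*b² + 276*b)
V(447, 126) + j(-535) = -149 + 2*(-535)*(138 - 535) = -149 + 2*(-535)*(-397) = -149 + 424790 = 424641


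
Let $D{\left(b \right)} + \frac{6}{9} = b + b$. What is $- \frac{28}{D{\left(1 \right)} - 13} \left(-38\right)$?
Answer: $- \frac{456}{5} \approx -91.2$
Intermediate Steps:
$D{\left(b \right)} = - \frac{2}{3} + 2 b$ ($D{\left(b \right)} = - \frac{2}{3} + \left(b + b\right) = - \frac{2}{3} + 2 b$)
$- \frac{28}{D{\left(1 \right)} - 13} \left(-38\right) = - \frac{28}{\left(- \frac{2}{3} + 2 \cdot 1\right) - 13} \left(-38\right) = - \frac{28}{\left(- \frac{2}{3} + 2\right) - 13} \left(-38\right) = - \frac{28}{\frac{4}{3} - 13} \left(-38\right) = - \frac{28}{- \frac{35}{3}} \left(-38\right) = \left(-28\right) \left(- \frac{3}{35}\right) \left(-38\right) = \frac{12}{5} \left(-38\right) = - \frac{456}{5}$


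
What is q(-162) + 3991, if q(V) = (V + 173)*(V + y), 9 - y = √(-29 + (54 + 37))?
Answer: 2308 - 11*√62 ≈ 2221.4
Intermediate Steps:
y = 9 - √62 (y = 9 - √(-29 + (54 + 37)) = 9 - √(-29 + 91) = 9 - √62 ≈ 1.1260)
q(V) = (173 + V)*(9 + V - √62) (q(V) = (V + 173)*(V + (9 - √62)) = (173 + V)*(9 + V - √62))
q(-162) + 3991 = (1557 + (-162)² - 173*√62 + 182*(-162) - 1*(-162)*√62) + 3991 = (1557 + 26244 - 173*√62 - 29484 + 162*√62) + 3991 = (-1683 - 11*√62) + 3991 = 2308 - 11*√62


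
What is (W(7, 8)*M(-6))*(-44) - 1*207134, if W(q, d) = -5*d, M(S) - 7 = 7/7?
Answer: -193054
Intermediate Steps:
M(S) = 8 (M(S) = 7 + 7/7 = 7 + 7*(⅐) = 7 + 1 = 8)
(W(7, 8)*M(-6))*(-44) - 1*207134 = (-5*8*8)*(-44) - 1*207134 = -40*8*(-44) - 207134 = -320*(-44) - 207134 = 14080 - 207134 = -193054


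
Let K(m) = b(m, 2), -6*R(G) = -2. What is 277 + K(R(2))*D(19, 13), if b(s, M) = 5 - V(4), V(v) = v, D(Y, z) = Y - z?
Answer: 283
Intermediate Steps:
R(G) = 1/3 (R(G) = -1/6*(-2) = 1/3)
b(s, M) = 1 (b(s, M) = 5 - 1*4 = 5 - 4 = 1)
K(m) = 1
277 + K(R(2))*D(19, 13) = 277 + 1*(19 - 1*13) = 277 + 1*(19 - 13) = 277 + 1*6 = 277 + 6 = 283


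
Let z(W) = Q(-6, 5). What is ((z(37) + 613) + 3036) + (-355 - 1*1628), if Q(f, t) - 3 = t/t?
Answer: 1670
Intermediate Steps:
Q(f, t) = 4 (Q(f, t) = 3 + t/t = 3 + 1 = 4)
z(W) = 4
((z(37) + 613) + 3036) + (-355 - 1*1628) = ((4 + 613) + 3036) + (-355 - 1*1628) = (617 + 3036) + (-355 - 1628) = 3653 - 1983 = 1670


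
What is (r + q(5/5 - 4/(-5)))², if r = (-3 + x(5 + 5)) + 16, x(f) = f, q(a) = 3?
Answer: 676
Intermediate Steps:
r = 23 (r = (-3 + (5 + 5)) + 16 = (-3 + 10) + 16 = 7 + 16 = 23)
(r + q(5/5 - 4/(-5)))² = (23 + 3)² = 26² = 676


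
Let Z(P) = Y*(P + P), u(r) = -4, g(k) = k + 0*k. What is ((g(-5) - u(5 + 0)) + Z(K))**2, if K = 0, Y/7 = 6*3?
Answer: 1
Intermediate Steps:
Y = 126 (Y = 7*(6*3) = 7*18 = 126)
g(k) = k (g(k) = k + 0 = k)
Z(P) = 252*P (Z(P) = 126*(P + P) = 126*(2*P) = 252*P)
((g(-5) - u(5 + 0)) + Z(K))**2 = ((-5 - 1*(-4)) + 252*0)**2 = ((-5 + 4) + 0)**2 = (-1 + 0)**2 = (-1)**2 = 1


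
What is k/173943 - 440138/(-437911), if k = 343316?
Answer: 226900777010/76171553073 ≈ 2.9788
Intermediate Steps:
k/173943 - 440138/(-437911) = 343316/173943 - 440138/(-437911) = 343316*(1/173943) - 440138*(-1/437911) = 343316/173943 + 440138/437911 = 226900777010/76171553073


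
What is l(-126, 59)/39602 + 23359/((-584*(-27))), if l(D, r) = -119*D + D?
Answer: 579750871/312222168 ≈ 1.8569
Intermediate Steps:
l(D, r) = -118*D
l(-126, 59)/39602 + 23359/((-584*(-27))) = -118*(-126)/39602 + 23359/((-584*(-27))) = 14868*(1/39602) + 23359/15768 = 7434/19801 + 23359*(1/15768) = 7434/19801 + 23359/15768 = 579750871/312222168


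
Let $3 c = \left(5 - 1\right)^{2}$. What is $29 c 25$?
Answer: $\frac{11600}{3} \approx 3866.7$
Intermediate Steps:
$c = \frac{16}{3}$ ($c = \frac{\left(5 - 1\right)^{2}}{3} = \frac{4^{2}}{3} = \frac{1}{3} \cdot 16 = \frac{16}{3} \approx 5.3333$)
$29 c 25 = 29 \cdot \frac{16}{3} \cdot 25 = \frac{464}{3} \cdot 25 = \frac{11600}{3}$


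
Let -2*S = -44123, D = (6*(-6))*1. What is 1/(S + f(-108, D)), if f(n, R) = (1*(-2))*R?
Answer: 2/44267 ≈ 4.5180e-5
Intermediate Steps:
D = -36 (D = -36*1 = -36)
S = 44123/2 (S = -½*(-44123) = 44123/2 ≈ 22062.)
f(n, R) = -2*R
1/(S + f(-108, D)) = 1/(44123/2 - 2*(-36)) = 1/(44123/2 + 72) = 1/(44267/2) = 2/44267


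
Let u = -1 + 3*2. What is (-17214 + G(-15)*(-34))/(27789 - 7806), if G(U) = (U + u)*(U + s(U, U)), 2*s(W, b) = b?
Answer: -8288/6661 ≈ -1.2443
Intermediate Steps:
s(W, b) = b/2
u = 5 (u = -1 + 6 = 5)
G(U) = 3*U*(5 + U)/2 (G(U) = (U + 5)*(U + U/2) = (5 + U)*(3*U/2) = 3*U*(5 + U)/2)
(-17214 + G(-15)*(-34))/(27789 - 7806) = (-17214 + ((3/2)*(-15)*(5 - 15))*(-34))/(27789 - 7806) = (-17214 + ((3/2)*(-15)*(-10))*(-34))/19983 = (-17214 + 225*(-34))*(1/19983) = (-17214 - 7650)*(1/19983) = -24864*1/19983 = -8288/6661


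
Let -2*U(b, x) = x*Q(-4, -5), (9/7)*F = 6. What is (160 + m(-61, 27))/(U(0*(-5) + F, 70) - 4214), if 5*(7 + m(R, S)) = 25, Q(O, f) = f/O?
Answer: -632/17031 ≈ -0.037109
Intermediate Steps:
F = 14/3 (F = (7/9)*6 = 14/3 ≈ 4.6667)
m(R, S) = -2 (m(R, S) = -7 + (1/5)*25 = -7 + 5 = -2)
U(b, x) = -5*x/8 (U(b, x) = -x*(-5/(-4))/2 = -x*(-5*(-1/4))/2 = -x*5/(2*4) = -5*x/8)
(160 + m(-61, 27))/(U(0*(-5) + F, 70) - 4214) = (160 - 2)/(-5/8*70 - 4214) = 158/(-175/4 - 4214) = 158/(-17031/4) = 158*(-4/17031) = -632/17031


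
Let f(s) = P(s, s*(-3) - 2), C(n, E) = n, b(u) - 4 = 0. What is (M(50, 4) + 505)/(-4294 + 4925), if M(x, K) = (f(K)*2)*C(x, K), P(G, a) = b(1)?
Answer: 905/631 ≈ 1.4342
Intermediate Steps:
b(u) = 4 (b(u) = 4 + 0 = 4)
P(G, a) = 4
f(s) = 4
M(x, K) = 8*x (M(x, K) = (4*2)*x = 8*x)
(M(50, 4) + 505)/(-4294 + 4925) = (8*50 + 505)/(-4294 + 4925) = (400 + 505)/631 = 905*(1/631) = 905/631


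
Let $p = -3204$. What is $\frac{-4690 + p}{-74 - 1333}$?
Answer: $\frac{7894}{1407} \approx 5.6105$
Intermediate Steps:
$\frac{-4690 + p}{-74 - 1333} = \frac{-4690 - 3204}{-74 - 1333} = - \frac{7894}{-1407} = \left(-7894\right) \left(- \frac{1}{1407}\right) = \frac{7894}{1407}$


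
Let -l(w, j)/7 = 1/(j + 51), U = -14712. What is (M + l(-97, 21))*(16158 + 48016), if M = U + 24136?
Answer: 21771703327/36 ≈ 6.0477e+8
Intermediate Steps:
M = 9424 (M = -14712 + 24136 = 9424)
l(w, j) = -7/(51 + j) (l(w, j) = -7/(j + 51) = -7/(51 + j))
(M + l(-97, 21))*(16158 + 48016) = (9424 - 7/(51 + 21))*(16158 + 48016) = (9424 - 7/72)*64174 = (678521/72)*64174 = 21771703327/36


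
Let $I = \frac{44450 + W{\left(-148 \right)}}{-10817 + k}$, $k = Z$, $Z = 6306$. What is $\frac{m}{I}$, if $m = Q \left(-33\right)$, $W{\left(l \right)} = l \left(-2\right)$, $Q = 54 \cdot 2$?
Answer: $\frac{618354}{1721} \approx 359.3$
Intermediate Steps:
$k = 6306$
$Q = 108$
$W{\left(l \right)} = - 2 l$
$I = - \frac{3442}{347}$ ($I = \frac{44450 - -296}{-10817 + 6306} = \frac{44450 + 296}{-4511} = 44746 \left(- \frac{1}{4511}\right) = - \frac{3442}{347} \approx -9.9193$)
$m = -3564$ ($m = 108 \left(-33\right) = -3564$)
$\frac{m}{I} = - \frac{3564}{- \frac{3442}{347}} = \left(-3564\right) \left(- \frac{347}{3442}\right) = \frac{618354}{1721}$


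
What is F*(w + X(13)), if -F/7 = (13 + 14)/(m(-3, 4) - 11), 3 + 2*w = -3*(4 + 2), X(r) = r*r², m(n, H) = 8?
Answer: 275499/2 ≈ 1.3775e+5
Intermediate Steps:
X(r) = r³
w = -21/2 (w = -3/2 + (-3*(4 + 2))/2 = -3/2 + (-3*6)/2 = -3/2 + (½)*(-18) = -3/2 - 9 = -21/2 ≈ -10.500)
F = 63 (F = -7*(13 + 14)/(8 - 11) = -189/(-3) = -189*(-1)/3 = -7*(-9) = 63)
F*(w + X(13)) = 63*(-21/2 + 13³) = 63*(-21/2 + 2197) = 63*(4373/2) = 275499/2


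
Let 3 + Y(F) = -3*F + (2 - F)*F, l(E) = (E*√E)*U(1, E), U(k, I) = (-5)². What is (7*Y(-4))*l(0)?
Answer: 0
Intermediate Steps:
U(k, I) = 25
l(E) = 25*E^(3/2) (l(E) = (E*√E)*25 = E^(3/2)*25 = 25*E^(3/2))
Y(F) = -3 - 3*F + F*(2 - F) (Y(F) = -3 + (-3*F + (2 - F)*F) = -3 + (-3*F + F*(2 - F)) = -3 - 3*F + F*(2 - F))
(7*Y(-4))*l(0) = (7*(-3 - 1*(-4) - 1*(-4)²))*(25*0^(3/2)) = (7*(-3 + 4 - 1*16))*(25*0) = (7*(-3 + 4 - 16))*0 = (7*(-15))*0 = -105*0 = 0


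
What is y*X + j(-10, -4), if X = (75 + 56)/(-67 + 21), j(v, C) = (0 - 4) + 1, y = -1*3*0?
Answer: -3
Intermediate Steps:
y = 0 (y = -3*0 = 0)
j(v, C) = -3 (j(v, C) = -4 + 1 = -3)
X = -131/46 (X = 131/(-46) = 131*(-1/46) = -131/46 ≈ -2.8478)
y*X + j(-10, -4) = 0*(-131/46) - 3 = 0 - 3 = -3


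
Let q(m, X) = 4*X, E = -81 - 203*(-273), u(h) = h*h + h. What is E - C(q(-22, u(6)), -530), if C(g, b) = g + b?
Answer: 55700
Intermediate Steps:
u(h) = h + h² (u(h) = h² + h = h + h²)
E = 55338 (E = -81 + 55419 = 55338)
C(g, b) = b + g
E - C(q(-22, u(6)), -530) = 55338 - (-530 + 4*(6*(1 + 6))) = 55338 - (-530 + 4*(6*7)) = 55338 - (-530 + 4*42) = 55338 - (-530 + 168) = 55338 - 1*(-362) = 55338 + 362 = 55700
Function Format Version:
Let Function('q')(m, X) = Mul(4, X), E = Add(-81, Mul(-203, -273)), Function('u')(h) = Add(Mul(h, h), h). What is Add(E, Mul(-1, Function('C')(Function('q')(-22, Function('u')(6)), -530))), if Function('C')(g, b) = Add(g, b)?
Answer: 55700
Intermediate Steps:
Function('u')(h) = Add(h, Pow(h, 2)) (Function('u')(h) = Add(Pow(h, 2), h) = Add(h, Pow(h, 2)))
E = 55338 (E = Add(-81, 55419) = 55338)
Function('C')(g, b) = Add(b, g)
Add(E, Mul(-1, Function('C')(Function('q')(-22, Function('u')(6)), -530))) = Add(55338, Mul(-1, Add(-530, Mul(4, Mul(6, Add(1, 6)))))) = Add(55338, Mul(-1, Add(-530, Mul(4, Mul(6, 7))))) = Add(55338, Mul(-1, Add(-530, Mul(4, 42)))) = Add(55338, Mul(-1, Add(-530, 168))) = Add(55338, Mul(-1, -362)) = Add(55338, 362) = 55700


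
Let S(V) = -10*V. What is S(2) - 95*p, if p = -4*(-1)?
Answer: -400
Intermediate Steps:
p = 4
S(2) - 95*p = -10*2 - 95*4 = -20 - 380 = -400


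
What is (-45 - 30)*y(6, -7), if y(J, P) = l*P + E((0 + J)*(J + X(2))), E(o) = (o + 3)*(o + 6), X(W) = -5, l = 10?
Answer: -2850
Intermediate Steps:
E(o) = (3 + o)*(6 + o)
y(J, P) = 18 + 10*P + J**2*(-5 + J)**2 + 9*J*(-5 + J) (y(J, P) = 10*P + (18 + ((0 + J)*(J - 5))**2 + 9*((0 + J)*(J - 5))) = 10*P + (18 + (J*(-5 + J))**2 + 9*(J*(-5 + J))) = 10*P + (18 + J**2*(-5 + J)**2 + 9*J*(-5 + J)) = 18 + 10*P + J**2*(-5 + J)**2 + 9*J*(-5 + J))
(-45 - 30)*y(6, -7) = (-45 - 30)*(18 + 10*(-7) + 6**2*(-5 + 6)**2 + 9*6*(-5 + 6)) = -75*(18 - 70 + 36*1**2 + 9*6*1) = -75*(18 - 70 + 36*1 + 54) = -75*(18 - 70 + 36 + 54) = -75*38 = -2850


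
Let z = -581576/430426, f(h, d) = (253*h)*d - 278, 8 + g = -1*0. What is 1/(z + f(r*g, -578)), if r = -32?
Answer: -215213/8056753327554 ≈ -2.6712e-8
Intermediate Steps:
g = -8 (g = -8 - 1*0 = -8 + 0 = -8)
f(h, d) = -278 + 253*d*h (f(h, d) = 253*d*h - 278 = -278 + 253*d*h)
z = -290788/215213 (z = -581576*1/430426 = -290788/215213 ≈ -1.3512)
1/(z + f(r*g, -578)) = 1/(-290788/215213 + (-278 + 253*(-578)*(-32*(-8)))) = 1/(-290788/215213 + (-278 + 253*(-578)*256)) = 1/(-290788/215213 + (-278 - 37435904)) = 1/(-290788/215213 - 37436182) = 1/(-8056753327554/215213) = -215213/8056753327554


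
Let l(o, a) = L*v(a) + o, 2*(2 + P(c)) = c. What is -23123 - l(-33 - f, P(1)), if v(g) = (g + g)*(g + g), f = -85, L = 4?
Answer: -23211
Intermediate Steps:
P(c) = -2 + c/2
v(g) = 4*g² (v(g) = (2*g)*(2*g) = 4*g²)
l(o, a) = o + 16*a² (l(o, a) = 4*(4*a²) + o = 16*a² + o = o + 16*a²)
-23123 - l(-33 - f, P(1)) = -23123 - ((-33 - 1*(-85)) + 16*(-2 + (½)*1)²) = -23123 - ((-33 + 85) + 16*(-2 + ½)²) = -23123 - (52 + 16*(-3/2)²) = -23123 - (52 + 16*(9/4)) = -23123 - (52 + 36) = -23123 - 1*88 = -23123 - 88 = -23211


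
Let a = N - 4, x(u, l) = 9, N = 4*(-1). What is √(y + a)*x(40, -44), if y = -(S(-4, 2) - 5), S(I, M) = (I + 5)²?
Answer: 18*I ≈ 18.0*I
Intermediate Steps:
N = -4
S(I, M) = (5 + I)²
y = 4 (y = -((5 - 4)² - 5) = -(1² - 5) = -(1 - 5) = -1*(-4) = 4)
a = -8 (a = -4 - 4 = -8)
√(y + a)*x(40, -44) = √(4 - 8)*9 = √(-4)*9 = (2*I)*9 = 18*I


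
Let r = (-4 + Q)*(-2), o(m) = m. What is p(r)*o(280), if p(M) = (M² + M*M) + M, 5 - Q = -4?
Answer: 53200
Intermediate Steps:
Q = 9 (Q = 5 - 1*(-4) = 5 + 4 = 9)
r = -10 (r = (-4 + 9)*(-2) = 5*(-2) = -10)
p(M) = M + 2*M² (p(M) = (M² + M²) + M = 2*M² + M = M + 2*M²)
p(r)*o(280) = -10*(1 + 2*(-10))*280 = -10*(1 - 20)*280 = -10*(-19)*280 = 190*280 = 53200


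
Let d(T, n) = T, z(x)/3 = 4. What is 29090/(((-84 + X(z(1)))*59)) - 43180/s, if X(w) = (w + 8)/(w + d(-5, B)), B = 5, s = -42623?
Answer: -3616136665/714190988 ≈ -5.0633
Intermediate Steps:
z(x) = 12 (z(x) = 3*4 = 12)
X(w) = (8 + w)/(-5 + w) (X(w) = (w + 8)/(w - 5) = (8 + w)/(-5 + w))
29090/(((-84 + X(z(1)))*59)) - 43180/s = 29090/(((-84 + (8 + 12)/(-5 + 12))*59)) - 43180/(-42623) = 29090/(((-84 + 20/7)*59)) - 43180*(-1/42623) = 29090/(((-84 + (⅐)*20)*59)) + 43180/42623 = 29090/(((-84 + 20/7)*59)) + 43180/42623 = 29090/((-568/7*59)) + 43180/42623 = 29090/(-33512/7) + 43180/42623 = 29090*(-7/33512) + 43180/42623 = -101815/16756 + 43180/42623 = -3616136665/714190988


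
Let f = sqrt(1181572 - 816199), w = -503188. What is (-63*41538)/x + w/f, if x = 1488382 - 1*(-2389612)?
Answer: -1308447/1938997 - 503188*sqrt(40597)/121791 ≈ -833.13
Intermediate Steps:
f = 3*sqrt(40597) (f = sqrt(365373) = 3*sqrt(40597) ≈ 604.46)
x = 3877994 (x = 1488382 + 2389612 = 3877994)
(-63*41538)/x + w/f = -63*41538/3877994 - 503188*sqrt(40597)/121791 = -2616894*1/3877994 - 503188*sqrt(40597)/121791 = -1308447/1938997 - 503188*sqrt(40597)/121791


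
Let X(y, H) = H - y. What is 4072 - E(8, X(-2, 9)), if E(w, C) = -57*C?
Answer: 4699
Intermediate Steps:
4072 - E(8, X(-2, 9)) = 4072 - (-57)*(9 - 1*(-2)) = 4072 - (-57)*(9 + 2) = 4072 - (-57)*11 = 4072 - 1*(-627) = 4072 + 627 = 4699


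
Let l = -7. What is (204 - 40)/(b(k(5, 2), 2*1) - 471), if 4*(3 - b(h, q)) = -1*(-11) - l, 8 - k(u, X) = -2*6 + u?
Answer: -328/945 ≈ -0.34709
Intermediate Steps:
k(u, X) = 20 - u (k(u, X) = 8 - (-2*6 + u) = 8 - (-12 + u) = 8 + (12 - u) = 20 - u)
b(h, q) = -3/2 (b(h, q) = 3 - (-1*(-11) - 1*(-7))/4 = 3 - (11 + 7)/4 = 3 - ¼*18 = 3 - 9/2 = -3/2)
(204 - 40)/(b(k(5, 2), 2*1) - 471) = (204 - 40)/(-3/2 - 471) = 164/(-945/2) = 164*(-2/945) = -328/945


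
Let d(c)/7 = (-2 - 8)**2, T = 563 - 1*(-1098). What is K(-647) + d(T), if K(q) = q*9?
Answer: -5123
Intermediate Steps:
K(q) = 9*q
T = 1661 (T = 563 + 1098 = 1661)
d(c) = 700 (d(c) = 7*(-2 - 8)**2 = 7*(-10)**2 = 7*100 = 700)
K(-647) + d(T) = 9*(-647) + 700 = -5823 + 700 = -5123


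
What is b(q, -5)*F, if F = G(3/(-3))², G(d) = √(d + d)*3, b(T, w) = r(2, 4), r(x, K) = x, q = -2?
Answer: -36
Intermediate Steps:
b(T, w) = 2
G(d) = 3*√2*√d (G(d) = √(2*d)*3 = (√2*√d)*3 = 3*√2*√d)
F = -18 (F = (3*√2*√(3/(-3)))² = (3*√2*√(3*(-⅓)))² = (3*√2*√(-1))² = (3*√2*I)² = (3*I*√2)² = -18)
b(q, -5)*F = 2*(-18) = -36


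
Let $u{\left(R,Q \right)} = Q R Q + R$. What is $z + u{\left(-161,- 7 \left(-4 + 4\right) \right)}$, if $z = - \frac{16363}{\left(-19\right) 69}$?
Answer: $- \frac{194708}{1311} \approx -148.52$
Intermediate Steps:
$u{\left(R,Q \right)} = R + R Q^{2}$ ($u{\left(R,Q \right)} = R Q^{2} + R = R + R Q^{2}$)
$z = \frac{16363}{1311}$ ($z = - \frac{16363}{-1311} = \left(-16363\right) \left(- \frac{1}{1311}\right) = \frac{16363}{1311} \approx 12.481$)
$z + u{\left(-161,- 7 \left(-4 + 4\right) \right)} = \frac{16363}{1311} - 161 \left(1 + \left(- 7 \left(-4 + 4\right)\right)^{2}\right) = \frac{16363}{1311} - 161 \left(1 + \left(\left(-7\right) 0\right)^{2}\right) = \frac{16363}{1311} - 161 \left(1 + 0^{2}\right) = \frac{16363}{1311} - 161 \left(1 + 0\right) = \frac{16363}{1311} - 161 = - \frac{194708}{1311}$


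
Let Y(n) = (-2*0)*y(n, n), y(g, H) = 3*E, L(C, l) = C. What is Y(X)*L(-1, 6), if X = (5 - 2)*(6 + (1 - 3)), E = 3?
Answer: 0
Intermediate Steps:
X = 12 (X = 3*(6 - 2) = 3*4 = 12)
y(g, H) = 9 (y(g, H) = 3*3 = 9)
Y(n) = 0 (Y(n) = -2*0*9 = 0*9 = 0)
Y(X)*L(-1, 6) = 0*(-1) = 0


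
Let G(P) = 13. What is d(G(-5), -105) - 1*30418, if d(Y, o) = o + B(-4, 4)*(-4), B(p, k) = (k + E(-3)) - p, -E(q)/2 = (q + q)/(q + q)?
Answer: -30547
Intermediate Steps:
E(q) = -2 (E(q) = -2*(q + q)/(q + q) = -2*2*q/(2*q) = -2*2*q*1/(2*q) = -2*1 = -2)
B(p, k) = -2 + k - p (B(p, k) = (k - 2) - p = (-2 + k) - p = -2 + k - p)
d(Y, o) = -24 + o (d(Y, o) = o + (-2 + 4 - 1*(-4))*(-4) = o + (-2 + 4 + 4)*(-4) = o + 6*(-4) = o - 24 = -24 + o)
d(G(-5), -105) - 1*30418 = (-24 - 105) - 1*30418 = -129 - 30418 = -30547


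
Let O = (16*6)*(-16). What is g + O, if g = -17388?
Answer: -18924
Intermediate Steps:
O = -1536 (O = 96*(-16) = -1536)
g + O = -17388 - 1536 = -18924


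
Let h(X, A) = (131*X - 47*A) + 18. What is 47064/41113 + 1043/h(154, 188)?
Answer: 577339643/466879228 ≈ 1.2366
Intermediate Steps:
h(X, A) = 18 - 47*A + 131*X (h(X, A) = (-47*A + 131*X) + 18 = 18 - 47*A + 131*X)
47064/41113 + 1043/h(154, 188) = 47064/41113 + 1043/(18 - 47*188 + 131*154) = 47064*(1/41113) + 1043/(18 - 8836 + 20174) = 47064/41113 + 1043/11356 = 577339643/466879228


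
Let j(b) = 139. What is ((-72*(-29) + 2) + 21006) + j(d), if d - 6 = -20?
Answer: 23235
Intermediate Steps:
d = -14 (d = 6 - 20 = -14)
((-72*(-29) + 2) + 21006) + j(d) = ((-72*(-29) + 2) + 21006) + 139 = ((2088 + 2) + 21006) + 139 = (2090 + 21006) + 139 = 23096 + 139 = 23235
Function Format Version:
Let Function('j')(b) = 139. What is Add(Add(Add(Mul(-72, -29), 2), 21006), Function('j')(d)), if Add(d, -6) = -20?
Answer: 23235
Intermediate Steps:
d = -14 (d = Add(6, -20) = -14)
Add(Add(Add(Mul(-72, -29), 2), 21006), Function('j')(d)) = Add(Add(Add(Mul(-72, -29), 2), 21006), 139) = Add(Add(Add(2088, 2), 21006), 139) = Add(Add(2090, 21006), 139) = Add(23096, 139) = 23235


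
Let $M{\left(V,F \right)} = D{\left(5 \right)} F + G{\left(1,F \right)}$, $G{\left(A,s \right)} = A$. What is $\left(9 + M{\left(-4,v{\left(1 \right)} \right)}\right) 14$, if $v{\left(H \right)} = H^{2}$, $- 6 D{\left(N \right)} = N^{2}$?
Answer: $\frac{245}{3} \approx 81.667$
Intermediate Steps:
$D{\left(N \right)} = - \frac{N^{2}}{6}$
$M{\left(V,F \right)} = 1 - \frac{25 F}{6}$ ($M{\left(V,F \right)} = - \frac{5^{2}}{6} F + 1 = \left(- \frac{1}{6}\right) 25 F + 1 = - \frac{25 F}{6} + 1 = 1 - \frac{25 F}{6}$)
$\left(9 + M{\left(-4,v{\left(1 \right)} \right)}\right) 14 = \left(9 + \left(1 - \frac{25 \cdot 1^{2}}{6}\right)\right) 14 = \left(9 + \left(1 - \frac{25}{6}\right)\right) 14 = \left(9 - \frac{19}{6}\right) 14 = \frac{35}{6} \cdot 14 = \frac{245}{3}$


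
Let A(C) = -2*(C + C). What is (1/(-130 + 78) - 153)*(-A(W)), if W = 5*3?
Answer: -119355/13 ≈ -9181.2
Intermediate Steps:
W = 15
A(C) = -4*C
(1/(-130 + 78) - 153)*(-A(W)) = (1/(-130 + 78) - 153)*(-(-4)*15) = (1/(-52) - 153)*(-1*(-60)) = (-1/52 - 153)*60 = -7957/52*60 = -119355/13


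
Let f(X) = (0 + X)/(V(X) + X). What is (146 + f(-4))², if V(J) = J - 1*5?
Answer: 3617604/169 ≈ 21406.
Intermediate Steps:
V(J) = -5 + J (V(J) = J - 5 = -5 + J)
f(X) = X/(-5 + 2*X) (f(X) = (0 + X)/((-5 + X) + X) = X/(-5 + 2*X))
(146 + f(-4))² = (146 - 4/(-5 + 2*(-4)))² = (146 - 4/(-5 - 8))² = (146 - 4/(-13))² = (146 - 4*(-1/13))² = (146 + 4/13)² = (1902/13)² = 3617604/169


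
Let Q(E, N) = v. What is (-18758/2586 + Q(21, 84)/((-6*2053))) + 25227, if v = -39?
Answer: 133893112801/5309058 ≈ 25220.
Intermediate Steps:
Q(E, N) = -39
(-18758/2586 + Q(21, 84)/((-6*2053))) + 25227 = (-18758/2586 - 39/((-6*2053))) + 25227 = (-18758*1/2586 - 39/(-12318)) + 25227 = (-9379/1293 - 39*(-1/12318)) + 25227 = (-9379/1293 + 13/4106) + 25227 = -38493365/5309058 + 25227 = 133893112801/5309058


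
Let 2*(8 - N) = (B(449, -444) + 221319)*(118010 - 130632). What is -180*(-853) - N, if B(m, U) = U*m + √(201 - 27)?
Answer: -138454961 - 6311*√174 ≈ -1.3854e+8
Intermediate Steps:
B(m, U) = √174 + U*m (B(m, U) = U*m + √174 = √174 + U*m)
N = 138608501 + 6311*√174 (N = 8 - ((√174 - 444*449) + 221319)*(118010 - 130632)/2 = 8 - ((√174 - 199356) + 221319)*(-12622)/2 = 8 - ((-199356 + √174) + 221319)*(-12622)/2 = 8 - (21963 + √174)*(-12622)/2 = 8 - (-277216986 - 12622*√174)/2 = 8 + (138608493 + 6311*√174) = 138608501 + 6311*√174 ≈ 1.3869e+8)
-180*(-853) - N = -180*(-853) - (138608501 + 6311*√174) = 153540 + (-138608501 - 6311*√174) = -138454961 - 6311*√174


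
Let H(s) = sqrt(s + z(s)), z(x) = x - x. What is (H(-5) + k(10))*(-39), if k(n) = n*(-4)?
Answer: 1560 - 39*I*sqrt(5) ≈ 1560.0 - 87.207*I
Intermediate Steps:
k(n) = -4*n
z(x) = 0
H(s) = sqrt(s) (H(s) = sqrt(s + 0) = sqrt(s))
(H(-5) + k(10))*(-39) = (sqrt(-5) - 4*10)*(-39) = (I*sqrt(5) - 40)*(-39) = (-40 + I*sqrt(5))*(-39) = 1560 - 39*I*sqrt(5)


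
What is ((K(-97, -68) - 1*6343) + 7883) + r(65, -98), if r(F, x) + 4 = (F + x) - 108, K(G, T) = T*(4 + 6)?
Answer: 715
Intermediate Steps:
K(G, T) = 10*T (K(G, T) = T*10 = 10*T)
r(F, x) = -112 + F + x (r(F, x) = -4 + ((F + x) - 108) = -4 + (-108 + F + x) = -112 + F + x)
((K(-97, -68) - 1*6343) + 7883) + r(65, -98) = ((10*(-68) - 1*6343) + 7883) + (-112 + 65 - 98) = ((-680 - 6343) + 7883) - 145 = (-7023 + 7883) - 145 = 860 - 145 = 715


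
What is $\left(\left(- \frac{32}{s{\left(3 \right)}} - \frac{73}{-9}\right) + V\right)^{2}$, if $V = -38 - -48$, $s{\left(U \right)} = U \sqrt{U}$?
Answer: $\frac{29641}{81} - \frac{10432 \sqrt{3}}{81} \approx 142.87$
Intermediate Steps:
$s{\left(U \right)} = U^{\frac{3}{2}}$
$V = 10$ ($V = -38 + 48 = 10$)
$\left(\left(- \frac{32}{s{\left(3 \right)}} - \frac{73}{-9}\right) + V\right)^{2} = \left(\left(- \frac{32}{3^{\frac{3}{2}}} - \frac{73}{-9}\right) + 10\right)^{2} = \left(\left(- \frac{32}{3 \sqrt{3}} - - \frac{73}{9}\right) + 10\right)^{2} = \left(\left(- 32 \frac{\sqrt{3}}{9} + \frac{73}{9}\right) + 10\right)^{2} = \left(\left(- \frac{32 \sqrt{3}}{9} + \frac{73}{9}\right) + 10\right)^{2} = \left(\left(\frac{73}{9} - \frac{32 \sqrt{3}}{9}\right) + 10\right)^{2} = \left(\frac{163}{9} - \frac{32 \sqrt{3}}{9}\right)^{2}$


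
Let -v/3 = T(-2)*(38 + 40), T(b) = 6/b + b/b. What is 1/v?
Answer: 1/468 ≈ 0.0021368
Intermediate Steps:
T(b) = 1 + 6/b (T(b) = 6/b + 1 = 1 + 6/b)
v = 468 (v = -3*(6 - 2)/(-2)*(38 + 40) = -3*(-½*4)*78 = -(-6)*78 = -3*(-156) = 468)
1/v = 1/468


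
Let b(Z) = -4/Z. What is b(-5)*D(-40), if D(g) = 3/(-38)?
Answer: -6/95 ≈ -0.063158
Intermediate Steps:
D(g) = -3/38 (D(g) = 3*(-1/38) = -3/38)
b(-5)*D(-40) = -4/(-5)*(-3/38) = -4*(-1/5)*(-3/38) = (4/5)*(-3/38) = -6/95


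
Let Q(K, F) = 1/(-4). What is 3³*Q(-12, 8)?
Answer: -27/4 ≈ -6.7500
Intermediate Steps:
Q(K, F) = -¼
3³*Q(-12, 8) = 3³*(-¼) = 27*(-¼) = -27/4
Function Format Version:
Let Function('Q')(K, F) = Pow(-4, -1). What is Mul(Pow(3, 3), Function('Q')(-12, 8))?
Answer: Rational(-27, 4) ≈ -6.7500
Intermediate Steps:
Function('Q')(K, F) = Rational(-1, 4)
Mul(Pow(3, 3), Function('Q')(-12, 8)) = Mul(Pow(3, 3), Rational(-1, 4)) = Mul(27, Rational(-1, 4)) = Rational(-27, 4)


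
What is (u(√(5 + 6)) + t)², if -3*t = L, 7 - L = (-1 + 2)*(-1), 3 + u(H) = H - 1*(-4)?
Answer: 124/9 - 10*√11/3 ≈ 2.7224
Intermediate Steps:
u(H) = 1 + H (u(H) = -3 + (H - 1*(-4)) = -3 + (H + 4) = -3 + (4 + H) = 1 + H)
L = 8 (L = 7 - (-1 + 2)*(-1) = 7 - (-1) = 7 - 1*(-1) = 7 + 1 = 8)
t = -8/3 (t = -⅓*8 = -8/3 ≈ -2.6667)
(u(√(5 + 6)) + t)² = ((1 + √(5 + 6)) - 8/3)² = ((1 + √11) - 8/3)² = (-5/3 + √11)²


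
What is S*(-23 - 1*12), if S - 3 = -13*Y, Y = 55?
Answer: 24920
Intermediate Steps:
S = -712 (S = 3 - 13*55 = 3 - 715 = -712)
S*(-23 - 1*12) = -712*(-23 - 1*12) = -712*(-23 - 12) = -712*(-35) = 24920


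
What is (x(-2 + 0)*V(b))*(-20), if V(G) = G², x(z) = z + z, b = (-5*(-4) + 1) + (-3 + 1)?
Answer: 28880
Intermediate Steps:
b = 19 (b = (20 + 1) - 2 = 21 - 2 = 19)
x(z) = 2*z
(x(-2 + 0)*V(b))*(-20) = ((2*(-2 + 0))*19²)*(-20) = ((2*(-2))*361)*(-20) = -4*361*(-20) = -1444*(-20) = 28880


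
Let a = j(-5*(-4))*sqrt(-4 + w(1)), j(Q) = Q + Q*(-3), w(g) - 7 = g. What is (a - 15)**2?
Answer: 9025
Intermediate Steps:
w(g) = 7 + g
j(Q) = -2*Q (j(Q) = Q - 3*Q = -2*Q)
a = -80 (a = (-(-10)*(-4))*sqrt(-4 + (7 + 1)) = (-2*20)*sqrt(-4 + 8) = -40*sqrt(4) = -40*2 = -80)
(a - 15)**2 = (-80 - 15)**2 = (-95)**2 = 9025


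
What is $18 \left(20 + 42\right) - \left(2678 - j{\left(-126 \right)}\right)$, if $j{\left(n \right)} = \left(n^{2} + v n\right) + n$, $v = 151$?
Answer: $-4838$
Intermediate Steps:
$j{\left(n \right)} = n^{2} + 152 n$ ($j{\left(n \right)} = \left(n^{2} + 151 n\right) + n = n^{2} + 152 n$)
$18 \left(20 + 42\right) - \left(2678 - j{\left(-126 \right)}\right) = 18 \left(20 + 42\right) - \left(2678 - - 126 \left(152 - 126\right)\right) = 18 \cdot 62 - \left(2678 - \left(-126\right) 26\right) = 1116 - \left(2678 - -3276\right) = 1116 - \left(2678 + 3276\right) = 1116 - 5954 = -4838$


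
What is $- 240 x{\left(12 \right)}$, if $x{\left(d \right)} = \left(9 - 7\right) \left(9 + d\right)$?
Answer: $-10080$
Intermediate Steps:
$x{\left(d \right)} = 18 + 2 d$ ($x{\left(d \right)} = 2 \left(9 + d\right) = 18 + 2 d$)
$- 240 x{\left(12 \right)} = - 240 \left(18 + 2 \cdot 12\right) = - 240 \left(18 + 24\right) = \left(-240\right) 42 = -10080$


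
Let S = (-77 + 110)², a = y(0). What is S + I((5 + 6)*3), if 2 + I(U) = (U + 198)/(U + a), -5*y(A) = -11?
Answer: 17497/16 ≈ 1093.6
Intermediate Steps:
y(A) = 11/5 (y(A) = -⅕*(-11) = 11/5)
a = 11/5 ≈ 2.2000
S = 1089 (S = 33² = 1089)
I(U) = -2 + (198 + U)/(11/5 + U) (I(U) = -2 + (U + 198)/(U + 11/5) = -2 + (198 + U)/(11/5 + U))
S + I((5 + 6)*3) = 1089 + (968 - 5*(5 + 6)*3)/(11 + 5*((5 + 6)*3)) = 1089 + (968 - 55*3)/(11 + 5*(11*3)) = 1089 + (968 - 5*33)/(11 + 5*33) = 1089 + (968 - 165)/(11 + 165) = 1089 + 803/176 = 1089 + (1/176)*803 = 1089 + 73/16 = 17497/16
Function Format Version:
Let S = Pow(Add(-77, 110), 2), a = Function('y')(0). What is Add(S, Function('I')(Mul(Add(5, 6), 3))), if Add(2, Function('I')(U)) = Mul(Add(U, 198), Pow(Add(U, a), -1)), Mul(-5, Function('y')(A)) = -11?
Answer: Rational(17497, 16) ≈ 1093.6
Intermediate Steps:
Function('y')(A) = Rational(11, 5) (Function('y')(A) = Mul(Rational(-1, 5), -11) = Rational(11, 5))
a = Rational(11, 5) ≈ 2.2000
S = 1089 (S = Pow(33, 2) = 1089)
Function('I')(U) = Add(-2, Mul(Pow(Add(Rational(11, 5), U), -1), Add(198, U))) (Function('I')(U) = Add(-2, Mul(Add(U, 198), Pow(Add(U, Rational(11, 5)), -1))) = Add(-2, Mul(Add(198, U), Pow(Add(Rational(11, 5), U), -1))) = Add(-2, Mul(Pow(Add(Rational(11, 5), U), -1), Add(198, U))))
Add(S, Function('I')(Mul(Add(5, 6), 3))) = Add(1089, Mul(Pow(Add(11, Mul(5, Mul(Add(5, 6), 3))), -1), Add(968, Mul(-5, Mul(Add(5, 6), 3))))) = Add(1089, Mul(Pow(Add(11, Mul(5, Mul(11, 3))), -1), Add(968, Mul(-5, Mul(11, 3))))) = Add(1089, Mul(Pow(Add(11, Mul(5, 33)), -1), Add(968, Mul(-5, 33)))) = Add(1089, Mul(Pow(Add(11, 165), -1), Add(968, -165))) = Add(1089, Mul(Pow(176, -1), 803)) = Add(1089, Mul(Rational(1, 176), 803)) = Add(1089, Rational(73, 16)) = Rational(17497, 16)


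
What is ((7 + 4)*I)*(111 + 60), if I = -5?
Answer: -9405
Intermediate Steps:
((7 + 4)*I)*(111 + 60) = ((7 + 4)*(-5))*(111 + 60) = (11*(-5))*171 = -55*171 = -9405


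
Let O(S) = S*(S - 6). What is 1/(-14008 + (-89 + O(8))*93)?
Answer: -1/20797 ≈ -4.8084e-5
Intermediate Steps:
O(S) = S*(-6 + S)
1/(-14008 + (-89 + O(8))*93) = 1/(-14008 + (-89 + 8*(-6 + 8))*93) = 1/(-14008 + (-89 + 8*2)*93) = 1/(-14008 + (-89 + 16)*93) = 1/(-14008 - 73*93) = 1/(-14008 - 6789) = 1/(-20797) = -1/20797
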